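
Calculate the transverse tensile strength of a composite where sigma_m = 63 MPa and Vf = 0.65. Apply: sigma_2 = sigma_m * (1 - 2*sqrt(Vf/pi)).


factor = 1 - 2*sqrt(0.65/pi) = 0.0903
sigma_2 = 63 * 0.0903 = 5.69 MPa

5.69 MPa


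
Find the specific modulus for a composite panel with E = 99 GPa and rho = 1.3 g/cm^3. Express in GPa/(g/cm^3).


Specific stiffness = E/rho = 99/1.3 = 76.2 GPa/(g/cm^3)

76.2 GPa/(g/cm^3)


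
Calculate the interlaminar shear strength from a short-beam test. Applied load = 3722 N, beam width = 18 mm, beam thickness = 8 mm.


ILSS = 3F/(4bh) = 3*3722/(4*18*8) = 19.39 MPa

19.39 MPa


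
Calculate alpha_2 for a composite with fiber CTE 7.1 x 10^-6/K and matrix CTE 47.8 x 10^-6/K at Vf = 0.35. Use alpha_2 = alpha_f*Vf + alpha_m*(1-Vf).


alpha_2 = alpha_f*Vf + alpha_m*(1-Vf) = 7.1*0.35 + 47.8*0.65 = 33.6 x 10^-6/K

33.6 x 10^-6/K


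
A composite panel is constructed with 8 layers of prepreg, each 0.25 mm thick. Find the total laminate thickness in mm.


h = n * t_ply = 8 * 0.25 = 2.0 mm

2.0 mm


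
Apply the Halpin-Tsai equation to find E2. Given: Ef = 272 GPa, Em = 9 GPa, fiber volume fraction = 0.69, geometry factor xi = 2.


eta = (Ef/Em - 1)/(Ef/Em + xi) = (30.2222 - 1)/(30.2222 + 2) = 0.9069
E2 = Em*(1+xi*eta*Vf)/(1-eta*Vf) = 54.15 GPa

54.15 GPa


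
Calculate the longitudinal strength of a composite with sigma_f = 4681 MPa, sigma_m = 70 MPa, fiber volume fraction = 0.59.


sigma_1 = sigma_f*Vf + sigma_m*(1-Vf) = 4681*0.59 + 70*0.41 = 2790.5 MPa

2790.5 MPa


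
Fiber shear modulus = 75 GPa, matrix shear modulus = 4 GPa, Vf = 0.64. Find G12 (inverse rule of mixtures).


1/G12 = Vf/Gf + (1-Vf)/Gm = 0.64/75 + 0.36/4
G12 = 10.15 GPa

10.15 GPa


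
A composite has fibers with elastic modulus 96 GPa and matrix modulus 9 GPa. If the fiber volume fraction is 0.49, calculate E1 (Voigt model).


E1 = Ef*Vf + Em*(1-Vf) = 96*0.49 + 9*0.51 = 51.63 GPa

51.63 GPa


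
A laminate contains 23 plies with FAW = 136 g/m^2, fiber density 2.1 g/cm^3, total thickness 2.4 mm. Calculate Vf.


Vf = n * FAW / (rho_f * h * 1000) = 23 * 136 / (2.1 * 2.4 * 1000) = 0.6206

0.6206


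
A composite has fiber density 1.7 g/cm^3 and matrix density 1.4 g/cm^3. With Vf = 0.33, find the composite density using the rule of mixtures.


rho_c = rho_f*Vf + rho_m*(1-Vf) = 1.7*0.33 + 1.4*0.67 = 1.499 g/cm^3

1.499 g/cm^3


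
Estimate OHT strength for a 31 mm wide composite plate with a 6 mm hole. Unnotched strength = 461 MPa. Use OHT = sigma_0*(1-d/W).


OHT = sigma_0*(1-d/W) = 461*(1-6/31) = 371.8 MPa

371.8 MPa


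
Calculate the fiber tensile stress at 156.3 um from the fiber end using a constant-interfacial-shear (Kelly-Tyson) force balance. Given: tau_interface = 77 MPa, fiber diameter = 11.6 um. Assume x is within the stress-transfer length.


Force balance: sigma_f * (pi*d^2/4) = tau * (pi*d) * x  ->  sigma_f = 4 * tau * x / d
sigma_f = 4 * 77 * 156.3 / 11.6 = 4150.0 MPa

4150.0 MPa


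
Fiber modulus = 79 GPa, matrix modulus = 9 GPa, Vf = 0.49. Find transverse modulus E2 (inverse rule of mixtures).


1/E2 = Vf/Ef + (1-Vf)/Em = 0.49/79 + 0.51/9
E2 = 15.91 GPa

15.91 GPa


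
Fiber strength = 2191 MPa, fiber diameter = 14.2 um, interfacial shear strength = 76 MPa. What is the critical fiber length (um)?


Lc = sigma_f * d / (2 * tau_i) = 2191 * 14.2 / (2 * 76) = 204.7 um

204.7 um


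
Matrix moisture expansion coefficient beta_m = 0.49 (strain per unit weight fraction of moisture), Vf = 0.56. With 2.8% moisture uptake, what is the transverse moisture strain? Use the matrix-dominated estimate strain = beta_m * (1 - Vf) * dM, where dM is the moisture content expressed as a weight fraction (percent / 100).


dM = 2.8/100 = 0.028
strain = beta_m * (1-Vf) * dM = 0.49 * 0.44 * 0.028 = 0.0060368

0.0060368


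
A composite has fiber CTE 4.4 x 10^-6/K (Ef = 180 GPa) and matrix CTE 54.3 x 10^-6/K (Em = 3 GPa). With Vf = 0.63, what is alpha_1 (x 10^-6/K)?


E1 = Ef*Vf + Em*(1-Vf) = 114.51
alpha_1 = (alpha_f*Ef*Vf + alpha_m*Em*(1-Vf))/E1 = 4.88 x 10^-6/K

4.88 x 10^-6/K


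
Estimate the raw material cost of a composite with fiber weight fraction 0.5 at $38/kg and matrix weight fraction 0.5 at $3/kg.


Cost = cost_f*Wf + cost_m*Wm = 38*0.5 + 3*0.5 = $20.5/kg

$20.5/kg


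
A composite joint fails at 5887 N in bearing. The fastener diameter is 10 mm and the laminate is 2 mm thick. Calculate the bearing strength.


sigma_br = F/(d*h) = 5887/(10*2) = 294.4 MPa

294.4 MPa


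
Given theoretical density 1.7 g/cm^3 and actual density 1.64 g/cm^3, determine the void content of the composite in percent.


Void% = (rho_theo - rho_actual)/rho_theo * 100 = (1.7 - 1.64)/1.7 * 100 = 3.53%

3.53%


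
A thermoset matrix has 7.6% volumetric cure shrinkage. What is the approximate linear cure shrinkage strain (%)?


Linear shrinkage ≈ vol_shrink/3 = 7.6/3 = 2.533%

2.533%


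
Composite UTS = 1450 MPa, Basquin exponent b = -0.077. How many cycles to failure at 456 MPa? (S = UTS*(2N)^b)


N = 0.5 * (S/UTS)^(1/b) = 0.5 * (456/1450)^(1/-0.077) = 1.6737e+06 cycles

1.6737e+06 cycles


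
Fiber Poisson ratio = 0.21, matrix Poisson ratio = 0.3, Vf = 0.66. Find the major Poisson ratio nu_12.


nu_12 = nu_f*Vf + nu_m*(1-Vf) = 0.21*0.66 + 0.3*0.34 = 0.2406

0.2406


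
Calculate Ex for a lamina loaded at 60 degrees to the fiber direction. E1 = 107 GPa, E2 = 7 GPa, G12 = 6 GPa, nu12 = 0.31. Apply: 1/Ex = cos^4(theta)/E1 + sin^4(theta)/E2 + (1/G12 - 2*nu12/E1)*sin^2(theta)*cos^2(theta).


cos^4(60) = 0.0625, sin^4(60) = 0.5625, sin^2(60)*cos^2(60) = 0.1875
1/G12 - 2*nu12/E1 = 1/6 - 2*0.31/107 = 0.160872 GPa^-1
1/Ex = 0.0625/107 + 0.5625/7 + 0.160872*0.1875 = 0.1111048 GPa^-1
Ex = 9.0 GPa

9.0 GPa


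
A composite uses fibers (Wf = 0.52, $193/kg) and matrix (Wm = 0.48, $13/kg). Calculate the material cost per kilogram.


Cost = cost_f*Wf + cost_m*Wm = 193*0.52 + 13*0.48 = $106.6/kg

$106.6/kg


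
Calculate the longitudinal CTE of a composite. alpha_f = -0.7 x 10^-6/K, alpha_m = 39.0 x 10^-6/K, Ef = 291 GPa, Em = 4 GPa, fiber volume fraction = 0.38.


E1 = Ef*Vf + Em*(1-Vf) = 113.06
alpha_1 = (alpha_f*Ef*Vf + alpha_m*Em*(1-Vf))/E1 = 0.17 x 10^-6/K

0.17 x 10^-6/K


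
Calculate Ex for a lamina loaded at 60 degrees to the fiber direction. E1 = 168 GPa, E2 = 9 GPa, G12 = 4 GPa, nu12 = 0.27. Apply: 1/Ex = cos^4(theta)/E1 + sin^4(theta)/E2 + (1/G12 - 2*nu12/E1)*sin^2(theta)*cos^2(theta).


cos^4(60) = 0.0625, sin^4(60) = 0.5625, sin^2(60)*cos^2(60) = 0.1875
1/G12 - 2*nu12/E1 = 1/4 - 2*0.27/168 = 0.246786 GPa^-1
1/Ex = 0.0625/168 + 0.5625/9 + 0.246786*0.1875 = 0.1091443 GPa^-1
Ex = 9.16 GPa

9.16 GPa


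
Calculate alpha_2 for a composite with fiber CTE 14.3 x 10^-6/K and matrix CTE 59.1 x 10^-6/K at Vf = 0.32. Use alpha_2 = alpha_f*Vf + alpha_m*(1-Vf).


alpha_2 = alpha_f*Vf + alpha_m*(1-Vf) = 14.3*0.32 + 59.1*0.68 = 44.8 x 10^-6/K

44.8 x 10^-6/K


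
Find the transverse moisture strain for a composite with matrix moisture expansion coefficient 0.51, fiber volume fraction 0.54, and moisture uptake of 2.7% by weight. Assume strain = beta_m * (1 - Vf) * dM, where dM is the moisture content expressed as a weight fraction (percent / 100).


dM = 2.7/100 = 0.027
strain = beta_m * (1-Vf) * dM = 0.51 * 0.46 * 0.027 = 0.0063342

0.0063342


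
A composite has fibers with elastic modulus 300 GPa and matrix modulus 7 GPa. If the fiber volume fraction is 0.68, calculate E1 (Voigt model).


E1 = Ef*Vf + Em*(1-Vf) = 300*0.68 + 7*0.32 = 206.24 GPa

206.24 GPa


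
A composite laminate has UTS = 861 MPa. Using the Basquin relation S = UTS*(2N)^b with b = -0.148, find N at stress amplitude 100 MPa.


N = 0.5 * (S/UTS)^(1/b) = 0.5 * (100/861)^(1/-0.148) = 1.0389e+06 cycles

1.0389e+06 cycles


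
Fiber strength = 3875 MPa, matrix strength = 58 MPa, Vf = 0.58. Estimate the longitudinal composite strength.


sigma_1 = sigma_f*Vf + sigma_m*(1-Vf) = 3875*0.58 + 58*0.42 = 2271.9 MPa

2271.9 MPa


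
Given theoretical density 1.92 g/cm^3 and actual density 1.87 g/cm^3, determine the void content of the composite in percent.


Void% = (rho_theo - rho_actual)/rho_theo * 100 = (1.92 - 1.87)/1.92 * 100 = 2.6%

2.6%


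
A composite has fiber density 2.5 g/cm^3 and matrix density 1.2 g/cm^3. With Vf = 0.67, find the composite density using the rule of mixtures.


rho_c = rho_f*Vf + rho_m*(1-Vf) = 2.5*0.67 + 1.2*0.33 = 2.071 g/cm^3

2.071 g/cm^3


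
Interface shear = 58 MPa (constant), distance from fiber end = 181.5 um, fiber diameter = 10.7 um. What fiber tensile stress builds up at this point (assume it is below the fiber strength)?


Force balance: sigma_f * (pi*d^2/4) = tau * (pi*d) * x  ->  sigma_f = 4 * tau * x / d
sigma_f = 4 * 58 * 181.5 / 10.7 = 3935.3 MPa

3935.3 MPa


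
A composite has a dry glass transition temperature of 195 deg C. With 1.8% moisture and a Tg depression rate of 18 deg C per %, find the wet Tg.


Tg_wet = Tg_dry - k*moisture = 195 - 18*1.8 = 162.6 deg C

162.6 deg C


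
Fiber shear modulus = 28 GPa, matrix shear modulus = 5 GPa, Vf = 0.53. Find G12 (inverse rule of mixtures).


1/G12 = Vf/Gf + (1-Vf)/Gm = 0.53/28 + 0.47/5
G12 = 8.86 GPa

8.86 GPa


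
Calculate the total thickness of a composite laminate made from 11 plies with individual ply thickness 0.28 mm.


h = n * t_ply = 11 * 0.28 = 3.08 mm

3.08 mm


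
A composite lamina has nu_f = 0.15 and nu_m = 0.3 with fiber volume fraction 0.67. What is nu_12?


nu_12 = nu_f*Vf + nu_m*(1-Vf) = 0.15*0.67 + 0.3*0.33 = 0.1995

0.1995


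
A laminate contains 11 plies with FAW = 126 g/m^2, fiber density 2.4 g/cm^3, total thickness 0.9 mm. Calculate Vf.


Vf = n * FAW / (rho_f * h * 1000) = 11 * 126 / (2.4 * 0.9 * 1000) = 0.6417

0.6417


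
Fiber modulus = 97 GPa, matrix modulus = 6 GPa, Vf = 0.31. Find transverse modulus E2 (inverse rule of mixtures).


1/E2 = Vf/Ef + (1-Vf)/Em = 0.31/97 + 0.69/6
E2 = 8.46 GPa

8.46 GPa


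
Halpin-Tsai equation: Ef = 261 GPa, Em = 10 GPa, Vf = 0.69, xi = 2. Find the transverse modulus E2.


eta = (Ef/Em - 1)/(Ef/Em + xi) = (26.1 - 1)/(26.1 + 2) = 0.8932
E2 = Em*(1+xi*eta*Vf)/(1-eta*Vf) = 58.19 GPa

58.19 GPa


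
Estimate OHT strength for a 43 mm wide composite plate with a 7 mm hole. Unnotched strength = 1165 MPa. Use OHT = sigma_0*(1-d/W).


OHT = sigma_0*(1-d/W) = 1165*(1-7/43) = 975.3 MPa

975.3 MPa


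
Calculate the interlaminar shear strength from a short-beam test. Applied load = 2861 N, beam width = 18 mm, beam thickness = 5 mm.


ILSS = 3F/(4bh) = 3*2861/(4*18*5) = 23.84 MPa

23.84 MPa


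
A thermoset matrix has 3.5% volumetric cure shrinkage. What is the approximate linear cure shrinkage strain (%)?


Linear shrinkage ≈ vol_shrink/3 = 3.5/3 = 1.167%

1.167%


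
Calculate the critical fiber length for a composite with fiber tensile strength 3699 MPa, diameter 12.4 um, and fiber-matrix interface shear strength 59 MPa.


Lc = sigma_f * d / (2 * tau_i) = 3699 * 12.4 / (2 * 59) = 388.7 um

388.7 um


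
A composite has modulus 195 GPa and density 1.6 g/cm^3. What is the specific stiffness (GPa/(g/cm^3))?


Specific stiffness = E/rho = 195/1.6 = 121.9 GPa/(g/cm^3)

121.9 GPa/(g/cm^3)


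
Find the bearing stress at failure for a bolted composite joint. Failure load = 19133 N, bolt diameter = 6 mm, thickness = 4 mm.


sigma_br = F/(d*h) = 19133/(6*4) = 797.2 MPa

797.2 MPa


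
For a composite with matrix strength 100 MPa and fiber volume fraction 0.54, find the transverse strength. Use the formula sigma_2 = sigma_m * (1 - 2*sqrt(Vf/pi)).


factor = 1 - 2*sqrt(0.54/pi) = 0.1708
sigma_2 = 100 * 0.1708 = 17.08 MPa

17.08 MPa


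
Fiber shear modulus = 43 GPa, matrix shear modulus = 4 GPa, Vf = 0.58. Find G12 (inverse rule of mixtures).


1/G12 = Vf/Gf + (1-Vf)/Gm = 0.58/43 + 0.42/4
G12 = 8.44 GPa

8.44 GPa


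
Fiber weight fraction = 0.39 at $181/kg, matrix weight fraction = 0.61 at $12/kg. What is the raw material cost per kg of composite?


Cost = cost_f*Wf + cost_m*Wm = 181*0.39 + 12*0.61 = $77.91/kg

$77.91/kg


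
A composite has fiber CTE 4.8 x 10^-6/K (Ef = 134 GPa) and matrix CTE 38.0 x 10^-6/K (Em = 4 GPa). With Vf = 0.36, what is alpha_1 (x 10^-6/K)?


E1 = Ef*Vf + Em*(1-Vf) = 50.8
alpha_1 = (alpha_f*Ef*Vf + alpha_m*Em*(1-Vf))/E1 = 6.47 x 10^-6/K

6.47 x 10^-6/K


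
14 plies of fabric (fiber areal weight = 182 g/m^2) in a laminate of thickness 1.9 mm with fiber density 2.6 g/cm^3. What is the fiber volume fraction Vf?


Vf = n * FAW / (rho_f * h * 1000) = 14 * 182 / (2.6 * 1.9 * 1000) = 0.5158

0.5158


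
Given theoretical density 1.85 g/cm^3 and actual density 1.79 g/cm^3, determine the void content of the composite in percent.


Void% = (rho_theo - rho_actual)/rho_theo * 100 = (1.85 - 1.79)/1.85 * 100 = 3.24%

3.24%


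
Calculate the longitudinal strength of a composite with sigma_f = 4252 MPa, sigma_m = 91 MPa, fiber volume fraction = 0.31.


sigma_1 = sigma_f*Vf + sigma_m*(1-Vf) = 4252*0.31 + 91*0.69 = 1380.9 MPa

1380.9 MPa


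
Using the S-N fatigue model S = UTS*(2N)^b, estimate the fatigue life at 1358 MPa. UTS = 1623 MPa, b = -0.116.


N = 0.5 * (S/UTS)^(1/b) = 0.5 * (1358/1623)^(1/-0.116) = 2.3247 cycles

2.3247 cycles


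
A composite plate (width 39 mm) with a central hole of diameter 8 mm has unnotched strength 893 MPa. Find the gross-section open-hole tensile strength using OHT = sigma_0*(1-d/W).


OHT = sigma_0*(1-d/W) = 893*(1-8/39) = 709.8 MPa

709.8 MPa


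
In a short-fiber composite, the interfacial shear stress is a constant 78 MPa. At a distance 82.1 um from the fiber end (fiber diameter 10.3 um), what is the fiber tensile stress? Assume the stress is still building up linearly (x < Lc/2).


Force balance: sigma_f * (pi*d^2/4) = tau * (pi*d) * x  ->  sigma_f = 4 * tau * x / d
sigma_f = 4 * 78 * 82.1 / 10.3 = 2486.9 MPa

2486.9 MPa


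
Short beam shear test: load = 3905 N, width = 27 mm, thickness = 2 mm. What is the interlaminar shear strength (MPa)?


ILSS = 3F/(4bh) = 3*3905/(4*27*2) = 54.24 MPa

54.24 MPa


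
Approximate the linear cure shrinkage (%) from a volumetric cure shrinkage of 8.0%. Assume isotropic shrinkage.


Linear shrinkage ≈ vol_shrink/3 = 8.0/3 = 2.667%

2.667%


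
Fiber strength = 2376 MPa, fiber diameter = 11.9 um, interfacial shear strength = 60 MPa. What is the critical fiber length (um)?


Lc = sigma_f * d / (2 * tau_i) = 2376 * 11.9 / (2 * 60) = 235.6 um

235.6 um


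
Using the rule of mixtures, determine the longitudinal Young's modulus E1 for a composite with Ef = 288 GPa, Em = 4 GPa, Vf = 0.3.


E1 = Ef*Vf + Em*(1-Vf) = 288*0.3 + 4*0.7 = 89.2 GPa

89.2 GPa


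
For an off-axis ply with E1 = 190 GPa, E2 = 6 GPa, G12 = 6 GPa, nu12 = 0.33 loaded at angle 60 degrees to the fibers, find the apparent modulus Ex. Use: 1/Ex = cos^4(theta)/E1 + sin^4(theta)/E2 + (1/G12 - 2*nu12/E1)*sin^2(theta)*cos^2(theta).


cos^4(60) = 0.0625, sin^4(60) = 0.5625, sin^2(60)*cos^2(60) = 0.1875
1/G12 - 2*nu12/E1 = 1/6 - 2*0.33/190 = 0.163193 GPa^-1
1/Ex = 0.0625/190 + 0.5625/6 + 0.163193*0.1875 = 0.1246776 GPa^-1
Ex = 8.02 GPa

8.02 GPa


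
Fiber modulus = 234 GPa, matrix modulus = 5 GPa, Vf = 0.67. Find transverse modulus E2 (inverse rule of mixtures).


1/E2 = Vf/Ef + (1-Vf)/Em = 0.67/234 + 0.33/5
E2 = 14.52 GPa

14.52 GPa


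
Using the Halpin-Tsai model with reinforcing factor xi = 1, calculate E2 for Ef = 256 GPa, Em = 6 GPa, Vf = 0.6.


eta = (Ef/Em - 1)/(Ef/Em + xi) = (42.6667 - 1)/(42.6667 + 1) = 0.9542
E2 = Em*(1+xi*eta*Vf)/(1-eta*Vf) = 22.07 GPa

22.07 GPa


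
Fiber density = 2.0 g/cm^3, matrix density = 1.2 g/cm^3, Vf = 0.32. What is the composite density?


rho_c = rho_f*Vf + rho_m*(1-Vf) = 2.0*0.32 + 1.2*0.68 = 1.456 g/cm^3

1.456 g/cm^3


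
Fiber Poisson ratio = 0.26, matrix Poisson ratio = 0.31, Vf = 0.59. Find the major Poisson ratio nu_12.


nu_12 = nu_f*Vf + nu_m*(1-Vf) = 0.26*0.59 + 0.31*0.41 = 0.2805

0.2805


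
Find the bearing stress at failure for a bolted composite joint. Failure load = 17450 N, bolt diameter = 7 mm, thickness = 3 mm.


sigma_br = F/(d*h) = 17450/(7*3) = 831.0 MPa

831.0 MPa


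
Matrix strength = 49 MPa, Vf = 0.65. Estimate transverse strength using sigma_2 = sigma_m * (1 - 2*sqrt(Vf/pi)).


factor = 1 - 2*sqrt(0.65/pi) = 0.0903
sigma_2 = 49 * 0.0903 = 4.42 MPa

4.42 MPa


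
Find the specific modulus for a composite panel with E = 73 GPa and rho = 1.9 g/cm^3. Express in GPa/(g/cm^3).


Specific stiffness = E/rho = 73/1.9 = 38.4 GPa/(g/cm^3)

38.4 GPa/(g/cm^3)


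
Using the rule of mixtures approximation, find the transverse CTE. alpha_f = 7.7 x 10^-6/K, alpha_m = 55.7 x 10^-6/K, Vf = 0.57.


alpha_2 = alpha_f*Vf + alpha_m*(1-Vf) = 7.7*0.57 + 55.7*0.43 = 28.3 x 10^-6/K

28.3 x 10^-6/K


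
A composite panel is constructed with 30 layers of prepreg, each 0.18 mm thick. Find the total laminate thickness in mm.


h = n * t_ply = 30 * 0.18 = 5.4 mm

5.4 mm


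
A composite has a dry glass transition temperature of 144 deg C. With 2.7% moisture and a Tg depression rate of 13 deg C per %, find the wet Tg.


Tg_wet = Tg_dry - k*moisture = 144 - 13*2.7 = 108.9 deg C

108.9 deg C


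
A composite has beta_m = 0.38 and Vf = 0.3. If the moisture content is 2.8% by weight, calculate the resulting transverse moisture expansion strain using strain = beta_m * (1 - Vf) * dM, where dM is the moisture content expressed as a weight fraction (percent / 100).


dM = 2.8/100 = 0.028
strain = beta_m * (1-Vf) * dM = 0.38 * 0.7 * 0.028 = 0.007448

0.007448


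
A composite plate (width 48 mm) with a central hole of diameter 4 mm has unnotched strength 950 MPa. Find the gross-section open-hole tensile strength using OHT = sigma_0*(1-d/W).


OHT = sigma_0*(1-d/W) = 950*(1-4/48) = 870.8 MPa

870.8 MPa


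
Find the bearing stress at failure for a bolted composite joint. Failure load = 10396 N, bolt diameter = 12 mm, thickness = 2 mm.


sigma_br = F/(d*h) = 10396/(12*2) = 433.2 MPa

433.2 MPa


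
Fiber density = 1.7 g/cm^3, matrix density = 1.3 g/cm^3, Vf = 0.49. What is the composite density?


rho_c = rho_f*Vf + rho_m*(1-Vf) = 1.7*0.49 + 1.3*0.51 = 1.496 g/cm^3

1.496 g/cm^3


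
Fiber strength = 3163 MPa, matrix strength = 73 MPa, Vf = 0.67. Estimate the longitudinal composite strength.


sigma_1 = sigma_f*Vf + sigma_m*(1-Vf) = 3163*0.67 + 73*0.33 = 2143.3 MPa

2143.3 MPa


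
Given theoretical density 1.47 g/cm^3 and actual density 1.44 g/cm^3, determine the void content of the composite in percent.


Void% = (rho_theo - rho_actual)/rho_theo * 100 = (1.47 - 1.44)/1.47 * 100 = 2.04%

2.04%


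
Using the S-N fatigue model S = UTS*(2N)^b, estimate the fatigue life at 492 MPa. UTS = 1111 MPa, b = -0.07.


N = 0.5 * (S/UTS)^(1/b) = 0.5 * (492/1111)^(1/-0.07) = 56562.2297 cycles

56562.2297 cycles


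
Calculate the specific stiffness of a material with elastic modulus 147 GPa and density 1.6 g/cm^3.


Specific stiffness = E/rho = 147/1.6 = 91.9 GPa/(g/cm^3)

91.9 GPa/(g/cm^3)


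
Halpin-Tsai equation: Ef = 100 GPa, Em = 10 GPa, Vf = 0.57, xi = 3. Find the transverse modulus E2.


eta = (Ef/Em - 1)/(Ef/Em + xi) = (10.0 - 1)/(10.0 + 3) = 0.6923
E2 = Em*(1+xi*eta*Vf)/(1-eta*Vf) = 36.07 GPa

36.07 GPa


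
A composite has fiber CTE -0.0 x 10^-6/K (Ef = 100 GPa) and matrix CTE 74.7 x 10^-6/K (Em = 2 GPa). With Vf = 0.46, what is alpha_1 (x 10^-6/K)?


E1 = Ef*Vf + Em*(1-Vf) = 47.08
alpha_1 = (alpha_f*Ef*Vf + alpha_m*Em*(1-Vf))/E1 = 1.71 x 10^-6/K

1.71 x 10^-6/K


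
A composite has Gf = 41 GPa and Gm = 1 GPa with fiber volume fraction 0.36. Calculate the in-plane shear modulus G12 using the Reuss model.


1/G12 = Vf/Gf + (1-Vf)/Gm = 0.36/41 + 0.64/1
G12 = 1.54 GPa

1.54 GPa


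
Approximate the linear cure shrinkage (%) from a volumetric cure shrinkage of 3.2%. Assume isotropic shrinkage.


Linear shrinkage ≈ vol_shrink/3 = 3.2/3 = 1.067%

1.067%


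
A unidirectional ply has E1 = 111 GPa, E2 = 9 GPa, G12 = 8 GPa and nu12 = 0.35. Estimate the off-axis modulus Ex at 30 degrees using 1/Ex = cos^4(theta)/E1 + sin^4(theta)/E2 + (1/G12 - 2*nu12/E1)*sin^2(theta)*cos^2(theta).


cos^4(30) = 0.5625, sin^4(30) = 0.0625, sin^2(30)*cos^2(30) = 0.1875
1/G12 - 2*nu12/E1 = 1/8 - 2*0.35/111 = 0.118694 GPa^-1
1/Ex = 0.5625/111 + 0.0625/9 + 0.118694*0.1875 = 0.0342671 GPa^-1
Ex = 29.18 GPa

29.18 GPa


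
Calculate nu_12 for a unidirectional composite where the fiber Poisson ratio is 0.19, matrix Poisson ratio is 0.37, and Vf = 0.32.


nu_12 = nu_f*Vf + nu_m*(1-Vf) = 0.19*0.32 + 0.37*0.68 = 0.3124

0.3124


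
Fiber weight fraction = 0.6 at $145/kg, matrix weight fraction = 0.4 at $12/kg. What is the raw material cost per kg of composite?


Cost = cost_f*Wf + cost_m*Wm = 145*0.6 + 12*0.4 = $91.8/kg

$91.8/kg


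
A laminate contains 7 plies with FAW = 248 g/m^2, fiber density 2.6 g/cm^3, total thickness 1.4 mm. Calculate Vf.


Vf = n * FAW / (rho_f * h * 1000) = 7 * 248 / (2.6 * 1.4 * 1000) = 0.4769

0.4769


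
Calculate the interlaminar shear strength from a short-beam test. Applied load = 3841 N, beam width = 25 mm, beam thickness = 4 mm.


ILSS = 3F/(4bh) = 3*3841/(4*25*4) = 28.81 MPa

28.81 MPa


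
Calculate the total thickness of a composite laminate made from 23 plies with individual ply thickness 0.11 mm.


h = n * t_ply = 23 * 0.11 = 2.53 mm

2.53 mm


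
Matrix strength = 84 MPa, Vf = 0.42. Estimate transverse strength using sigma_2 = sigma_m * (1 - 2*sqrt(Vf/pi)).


factor = 1 - 2*sqrt(0.42/pi) = 0.2687
sigma_2 = 84 * 0.2687 = 22.57 MPa

22.57 MPa


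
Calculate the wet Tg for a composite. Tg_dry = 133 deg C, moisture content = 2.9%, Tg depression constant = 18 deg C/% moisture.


Tg_wet = Tg_dry - k*moisture = 133 - 18*2.9 = 80.8 deg C

80.8 deg C


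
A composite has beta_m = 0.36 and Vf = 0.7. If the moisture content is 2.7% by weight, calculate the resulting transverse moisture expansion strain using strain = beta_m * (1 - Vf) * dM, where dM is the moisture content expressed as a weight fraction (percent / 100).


dM = 2.7/100 = 0.027
strain = beta_m * (1-Vf) * dM = 0.36 * 0.3 * 0.027 = 0.002916

0.002916


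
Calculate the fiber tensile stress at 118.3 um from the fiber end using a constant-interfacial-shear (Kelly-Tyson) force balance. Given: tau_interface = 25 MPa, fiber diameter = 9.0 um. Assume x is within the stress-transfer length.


Force balance: sigma_f * (pi*d^2/4) = tau * (pi*d) * x  ->  sigma_f = 4 * tau * x / d
sigma_f = 4 * 25 * 118.3 / 9.0 = 1314.4 MPa

1314.4 MPa


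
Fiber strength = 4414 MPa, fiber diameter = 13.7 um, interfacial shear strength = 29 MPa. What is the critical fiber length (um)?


Lc = sigma_f * d / (2 * tau_i) = 4414 * 13.7 / (2 * 29) = 1042.6 um

1042.6 um


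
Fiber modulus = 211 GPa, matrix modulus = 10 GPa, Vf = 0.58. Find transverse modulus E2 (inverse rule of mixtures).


1/E2 = Vf/Ef + (1-Vf)/Em = 0.58/211 + 0.42/10
E2 = 22.35 GPa

22.35 GPa


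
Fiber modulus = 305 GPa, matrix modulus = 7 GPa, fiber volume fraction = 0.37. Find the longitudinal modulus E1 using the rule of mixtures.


E1 = Ef*Vf + Em*(1-Vf) = 305*0.37 + 7*0.63 = 117.26 GPa

117.26 GPa


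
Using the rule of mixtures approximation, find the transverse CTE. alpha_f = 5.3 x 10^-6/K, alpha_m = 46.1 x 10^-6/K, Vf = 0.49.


alpha_2 = alpha_f*Vf + alpha_m*(1-Vf) = 5.3*0.49 + 46.1*0.51 = 26.1 x 10^-6/K

26.1 x 10^-6/K


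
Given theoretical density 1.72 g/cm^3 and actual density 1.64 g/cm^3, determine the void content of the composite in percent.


Void% = (rho_theo - rho_actual)/rho_theo * 100 = (1.72 - 1.64)/1.72 * 100 = 4.65%

4.65%


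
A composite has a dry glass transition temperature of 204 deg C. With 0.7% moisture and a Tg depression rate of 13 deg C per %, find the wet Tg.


Tg_wet = Tg_dry - k*moisture = 204 - 13*0.7 = 194.9 deg C

194.9 deg C


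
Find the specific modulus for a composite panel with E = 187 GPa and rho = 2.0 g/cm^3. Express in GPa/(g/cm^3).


Specific stiffness = E/rho = 187/2.0 = 93.5 GPa/(g/cm^3)

93.5 GPa/(g/cm^3)


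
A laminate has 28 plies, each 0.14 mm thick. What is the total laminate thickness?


h = n * t_ply = 28 * 0.14 = 3.92 mm

3.92 mm


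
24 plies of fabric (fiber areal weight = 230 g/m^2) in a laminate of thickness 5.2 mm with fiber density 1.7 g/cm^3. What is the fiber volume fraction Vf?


Vf = n * FAW / (rho_f * h * 1000) = 24 * 230 / (1.7 * 5.2 * 1000) = 0.6244

0.6244


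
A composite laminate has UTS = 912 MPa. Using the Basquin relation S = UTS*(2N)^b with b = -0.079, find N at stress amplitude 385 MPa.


N = 0.5 * (S/UTS)^(1/b) = 0.5 * (385/912)^(1/-0.079) = 27536.4589 cycles

27536.4589 cycles


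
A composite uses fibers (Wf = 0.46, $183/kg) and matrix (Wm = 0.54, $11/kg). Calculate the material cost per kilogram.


Cost = cost_f*Wf + cost_m*Wm = 183*0.46 + 11*0.54 = $90.12/kg

$90.12/kg


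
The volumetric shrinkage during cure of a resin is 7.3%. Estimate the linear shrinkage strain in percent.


Linear shrinkage ≈ vol_shrink/3 = 7.3/3 = 2.433%

2.433%


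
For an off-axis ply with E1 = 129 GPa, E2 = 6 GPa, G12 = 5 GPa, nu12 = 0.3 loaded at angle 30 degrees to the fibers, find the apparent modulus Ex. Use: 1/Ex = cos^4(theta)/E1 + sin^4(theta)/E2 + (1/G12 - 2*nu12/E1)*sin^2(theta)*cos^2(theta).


cos^4(30) = 0.5625, sin^4(30) = 0.0625, sin^2(30)*cos^2(30) = 0.1875
1/G12 - 2*nu12/E1 = 1/5 - 2*0.3/129 = 0.195349 GPa^-1
1/Ex = 0.5625/129 + 0.0625/6 + 0.195349*0.1875 = 0.051405 GPa^-1
Ex = 19.45 GPa

19.45 GPa


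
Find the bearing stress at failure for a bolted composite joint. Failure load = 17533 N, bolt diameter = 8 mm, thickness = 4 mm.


sigma_br = F/(d*h) = 17533/(8*4) = 547.9 MPa

547.9 MPa


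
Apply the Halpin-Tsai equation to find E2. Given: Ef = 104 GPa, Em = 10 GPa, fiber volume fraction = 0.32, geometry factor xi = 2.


eta = (Ef/Em - 1)/(Ef/Em + xi) = (10.4 - 1)/(10.4 + 2) = 0.7581
E2 = Em*(1+xi*eta*Vf)/(1-eta*Vf) = 19.61 GPa

19.61 GPa


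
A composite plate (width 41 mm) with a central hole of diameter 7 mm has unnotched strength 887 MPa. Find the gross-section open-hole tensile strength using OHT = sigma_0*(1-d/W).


OHT = sigma_0*(1-d/W) = 887*(1-7/41) = 735.6 MPa

735.6 MPa


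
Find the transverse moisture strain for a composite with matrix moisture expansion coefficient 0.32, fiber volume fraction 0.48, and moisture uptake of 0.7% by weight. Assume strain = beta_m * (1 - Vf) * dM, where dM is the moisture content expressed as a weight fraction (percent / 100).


dM = 0.7/100 = 0.007
strain = beta_m * (1-Vf) * dM = 0.32 * 0.52 * 0.007 = 0.0011648

0.0011648


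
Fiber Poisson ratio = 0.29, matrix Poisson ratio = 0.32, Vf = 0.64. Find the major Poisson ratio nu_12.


nu_12 = nu_f*Vf + nu_m*(1-Vf) = 0.29*0.64 + 0.32*0.36 = 0.3008

0.3008


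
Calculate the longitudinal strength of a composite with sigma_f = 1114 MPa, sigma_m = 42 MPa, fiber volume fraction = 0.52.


sigma_1 = sigma_f*Vf + sigma_m*(1-Vf) = 1114*0.52 + 42*0.48 = 599.4 MPa

599.4 MPa


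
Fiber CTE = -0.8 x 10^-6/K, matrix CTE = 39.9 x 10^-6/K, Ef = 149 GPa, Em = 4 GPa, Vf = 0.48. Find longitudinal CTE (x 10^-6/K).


E1 = Ef*Vf + Em*(1-Vf) = 73.6
alpha_1 = (alpha_f*Ef*Vf + alpha_m*Em*(1-Vf))/E1 = 0.35 x 10^-6/K

0.35 x 10^-6/K


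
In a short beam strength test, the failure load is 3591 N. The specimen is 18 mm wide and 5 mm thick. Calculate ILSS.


ILSS = 3F/(4bh) = 3*3591/(4*18*5) = 29.93 MPa

29.93 MPa


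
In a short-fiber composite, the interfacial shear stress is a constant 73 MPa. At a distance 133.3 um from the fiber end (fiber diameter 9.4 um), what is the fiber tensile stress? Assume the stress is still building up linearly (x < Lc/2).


Force balance: sigma_f * (pi*d^2/4) = tau * (pi*d) * x  ->  sigma_f = 4 * tau * x / d
sigma_f = 4 * 73 * 133.3 / 9.4 = 4140.8 MPa

4140.8 MPa


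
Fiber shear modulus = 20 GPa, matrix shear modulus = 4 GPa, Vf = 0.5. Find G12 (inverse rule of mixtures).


1/G12 = Vf/Gf + (1-Vf)/Gm = 0.5/20 + 0.5/4
G12 = 6.67 GPa

6.67 GPa


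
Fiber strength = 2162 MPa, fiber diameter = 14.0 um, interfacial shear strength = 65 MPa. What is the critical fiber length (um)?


Lc = sigma_f * d / (2 * tau_i) = 2162 * 14.0 / (2 * 65) = 232.8 um

232.8 um


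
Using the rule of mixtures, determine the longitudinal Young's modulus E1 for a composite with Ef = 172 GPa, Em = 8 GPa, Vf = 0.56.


E1 = Ef*Vf + Em*(1-Vf) = 172*0.56 + 8*0.44 = 99.84 GPa

99.84 GPa


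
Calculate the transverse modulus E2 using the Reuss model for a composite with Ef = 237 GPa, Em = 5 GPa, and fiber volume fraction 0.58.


1/E2 = Vf/Ef + (1-Vf)/Em = 0.58/237 + 0.42/5
E2 = 11.57 GPa

11.57 GPa


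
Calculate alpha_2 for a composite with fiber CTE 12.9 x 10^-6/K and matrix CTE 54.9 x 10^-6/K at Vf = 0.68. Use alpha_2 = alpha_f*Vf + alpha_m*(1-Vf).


alpha_2 = alpha_f*Vf + alpha_m*(1-Vf) = 12.9*0.68 + 54.9*0.32 = 26.3 x 10^-6/K

26.3 x 10^-6/K


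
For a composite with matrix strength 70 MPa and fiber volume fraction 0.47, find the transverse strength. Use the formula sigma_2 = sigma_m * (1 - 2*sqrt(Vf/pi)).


factor = 1 - 2*sqrt(0.47/pi) = 0.2264
sigma_2 = 70 * 0.2264 = 15.85 MPa

15.85 MPa


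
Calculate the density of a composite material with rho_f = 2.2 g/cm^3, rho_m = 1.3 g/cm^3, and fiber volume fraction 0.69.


rho_c = rho_f*Vf + rho_m*(1-Vf) = 2.2*0.69 + 1.3*0.31 = 1.921 g/cm^3

1.921 g/cm^3


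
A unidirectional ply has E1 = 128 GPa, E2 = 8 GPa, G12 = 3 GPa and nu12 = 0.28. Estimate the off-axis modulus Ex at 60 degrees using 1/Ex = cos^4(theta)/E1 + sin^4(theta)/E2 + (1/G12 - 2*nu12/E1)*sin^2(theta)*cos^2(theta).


cos^4(60) = 0.0625, sin^4(60) = 0.5625, sin^2(60)*cos^2(60) = 0.1875
1/G12 - 2*nu12/E1 = 1/3 - 2*0.28/128 = 0.328958 GPa^-1
1/Ex = 0.0625/128 + 0.5625/8 + 0.328958*0.1875 = 0.1324805 GPa^-1
Ex = 7.55 GPa

7.55 GPa


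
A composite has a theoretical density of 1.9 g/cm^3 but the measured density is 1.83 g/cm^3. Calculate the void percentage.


Void% = (rho_theo - rho_actual)/rho_theo * 100 = (1.9 - 1.83)/1.9 * 100 = 3.68%

3.68%


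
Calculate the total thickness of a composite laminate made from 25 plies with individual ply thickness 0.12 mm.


h = n * t_ply = 25 * 0.12 = 3.0 mm

3.0 mm


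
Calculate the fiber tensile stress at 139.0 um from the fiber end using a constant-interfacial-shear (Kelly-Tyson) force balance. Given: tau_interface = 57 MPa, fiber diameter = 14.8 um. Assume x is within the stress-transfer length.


Force balance: sigma_f * (pi*d^2/4) = tau * (pi*d) * x  ->  sigma_f = 4 * tau * x / d
sigma_f = 4 * 57 * 139.0 / 14.8 = 2141.4 MPa

2141.4 MPa


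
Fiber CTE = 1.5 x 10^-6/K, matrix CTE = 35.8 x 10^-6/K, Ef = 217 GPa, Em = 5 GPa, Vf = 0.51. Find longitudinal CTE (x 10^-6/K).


E1 = Ef*Vf + Em*(1-Vf) = 113.12
alpha_1 = (alpha_f*Ef*Vf + alpha_m*Em*(1-Vf))/E1 = 2.24 x 10^-6/K

2.24 x 10^-6/K


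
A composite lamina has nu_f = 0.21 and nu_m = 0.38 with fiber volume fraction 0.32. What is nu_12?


nu_12 = nu_f*Vf + nu_m*(1-Vf) = 0.21*0.32 + 0.38*0.68 = 0.3256

0.3256


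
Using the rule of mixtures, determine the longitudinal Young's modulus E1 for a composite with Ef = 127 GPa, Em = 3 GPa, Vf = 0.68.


E1 = Ef*Vf + Em*(1-Vf) = 127*0.68 + 3*0.32 = 87.32 GPa

87.32 GPa


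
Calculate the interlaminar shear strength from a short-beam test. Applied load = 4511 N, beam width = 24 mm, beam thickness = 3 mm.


ILSS = 3F/(4bh) = 3*4511/(4*24*3) = 46.99 MPa

46.99 MPa


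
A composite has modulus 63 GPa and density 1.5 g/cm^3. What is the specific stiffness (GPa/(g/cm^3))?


Specific stiffness = E/rho = 63/1.5 = 42.0 GPa/(g/cm^3)

42.0 GPa/(g/cm^3)


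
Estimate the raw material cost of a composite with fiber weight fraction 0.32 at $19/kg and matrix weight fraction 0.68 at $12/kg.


Cost = cost_f*Wf + cost_m*Wm = 19*0.32 + 12*0.68 = $14.24/kg

$14.24/kg


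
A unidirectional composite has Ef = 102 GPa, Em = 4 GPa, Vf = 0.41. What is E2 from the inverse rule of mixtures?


1/E2 = Vf/Ef + (1-Vf)/Em = 0.41/102 + 0.59/4
E2 = 6.6 GPa

6.6 GPa


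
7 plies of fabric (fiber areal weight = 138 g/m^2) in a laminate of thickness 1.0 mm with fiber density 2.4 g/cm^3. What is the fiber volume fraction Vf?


Vf = n * FAW / (rho_f * h * 1000) = 7 * 138 / (2.4 * 1.0 * 1000) = 0.4025

0.4025


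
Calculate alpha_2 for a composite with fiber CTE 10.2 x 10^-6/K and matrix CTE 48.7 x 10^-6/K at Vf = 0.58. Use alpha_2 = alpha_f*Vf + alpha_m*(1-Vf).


alpha_2 = alpha_f*Vf + alpha_m*(1-Vf) = 10.2*0.58 + 48.7*0.42 = 26.4 x 10^-6/K

26.4 x 10^-6/K


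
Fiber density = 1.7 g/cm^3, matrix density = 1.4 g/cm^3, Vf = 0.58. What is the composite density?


rho_c = rho_f*Vf + rho_m*(1-Vf) = 1.7*0.58 + 1.4*0.42 = 1.574 g/cm^3

1.574 g/cm^3


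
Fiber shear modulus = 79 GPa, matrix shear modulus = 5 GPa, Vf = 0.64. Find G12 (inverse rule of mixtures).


1/G12 = Vf/Gf + (1-Vf)/Gm = 0.64/79 + 0.36/5
G12 = 12.48 GPa

12.48 GPa


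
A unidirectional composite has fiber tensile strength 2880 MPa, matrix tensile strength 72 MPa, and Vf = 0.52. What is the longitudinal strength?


sigma_1 = sigma_f*Vf + sigma_m*(1-Vf) = 2880*0.52 + 72*0.48 = 1532.2 MPa

1532.2 MPa


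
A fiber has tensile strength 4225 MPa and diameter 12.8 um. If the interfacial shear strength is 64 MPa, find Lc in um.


Lc = sigma_f * d / (2 * tau_i) = 4225 * 12.8 / (2 * 64) = 422.5 um

422.5 um


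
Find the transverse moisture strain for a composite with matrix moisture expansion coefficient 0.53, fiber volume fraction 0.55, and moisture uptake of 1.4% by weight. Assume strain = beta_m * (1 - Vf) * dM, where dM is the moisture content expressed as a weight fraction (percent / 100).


dM = 1.4/100 = 0.014
strain = beta_m * (1-Vf) * dM = 0.53 * 0.45 * 0.014 = 0.003339

0.003339


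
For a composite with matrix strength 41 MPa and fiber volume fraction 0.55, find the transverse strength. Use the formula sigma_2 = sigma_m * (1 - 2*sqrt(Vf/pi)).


factor = 1 - 2*sqrt(0.55/pi) = 0.1632
sigma_2 = 41 * 0.1632 = 6.69 MPa

6.69 MPa


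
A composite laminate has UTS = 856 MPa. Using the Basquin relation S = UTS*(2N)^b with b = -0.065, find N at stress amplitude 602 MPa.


N = 0.5 * (S/UTS)^(1/b) = 0.5 * (602/856)^(1/-0.065) = 112.4419 cycles

112.4419 cycles


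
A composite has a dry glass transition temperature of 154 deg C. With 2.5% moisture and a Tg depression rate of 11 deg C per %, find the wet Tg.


Tg_wet = Tg_dry - k*moisture = 154 - 11*2.5 = 126.5 deg C

126.5 deg C


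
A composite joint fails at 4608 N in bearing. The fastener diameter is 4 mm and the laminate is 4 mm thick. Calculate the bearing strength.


sigma_br = F/(d*h) = 4608/(4*4) = 288.0 MPa

288.0 MPa


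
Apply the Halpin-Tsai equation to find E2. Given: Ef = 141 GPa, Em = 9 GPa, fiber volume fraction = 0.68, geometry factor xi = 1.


eta = (Ef/Em - 1)/(Ef/Em + xi) = (15.6667 - 1)/(15.6667 + 1) = 0.88
E2 = Em*(1+xi*eta*Vf)/(1-eta*Vf) = 35.82 GPa

35.82 GPa


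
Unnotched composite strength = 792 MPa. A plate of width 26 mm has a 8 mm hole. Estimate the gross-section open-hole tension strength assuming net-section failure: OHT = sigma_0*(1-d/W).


OHT = sigma_0*(1-d/W) = 792*(1-8/26) = 548.3 MPa

548.3 MPa


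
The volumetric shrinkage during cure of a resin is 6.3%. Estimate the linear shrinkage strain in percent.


Linear shrinkage ≈ vol_shrink/3 = 6.3/3 = 2.1%

2.1%


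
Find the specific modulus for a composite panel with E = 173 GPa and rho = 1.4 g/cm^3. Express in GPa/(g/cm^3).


Specific stiffness = E/rho = 173/1.4 = 123.6 GPa/(g/cm^3)

123.6 GPa/(g/cm^3)


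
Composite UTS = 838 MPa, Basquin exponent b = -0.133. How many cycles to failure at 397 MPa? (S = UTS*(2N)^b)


N = 0.5 * (S/UTS)^(1/b) = 0.5 * (397/838)^(1/-0.133) = 137.5530 cycles

137.5530 cycles


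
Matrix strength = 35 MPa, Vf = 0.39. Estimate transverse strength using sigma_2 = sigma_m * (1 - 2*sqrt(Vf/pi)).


factor = 1 - 2*sqrt(0.39/pi) = 0.2953
sigma_2 = 35 * 0.2953 = 10.34 MPa

10.34 MPa


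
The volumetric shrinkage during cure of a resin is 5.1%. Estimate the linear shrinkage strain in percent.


Linear shrinkage ≈ vol_shrink/3 = 5.1/3 = 1.7%

1.7%


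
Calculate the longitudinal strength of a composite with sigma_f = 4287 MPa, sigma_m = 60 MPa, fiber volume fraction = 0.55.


sigma_1 = sigma_f*Vf + sigma_m*(1-Vf) = 4287*0.55 + 60*0.45 = 2384.9 MPa

2384.9 MPa


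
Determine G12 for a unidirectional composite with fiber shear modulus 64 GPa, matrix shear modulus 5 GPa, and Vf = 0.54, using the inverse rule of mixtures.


1/G12 = Vf/Gf + (1-Vf)/Gm = 0.54/64 + 0.46/5
G12 = 9.96 GPa

9.96 GPa


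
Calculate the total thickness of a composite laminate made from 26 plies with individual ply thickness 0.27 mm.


h = n * t_ply = 26 * 0.27 = 7.02 mm

7.02 mm


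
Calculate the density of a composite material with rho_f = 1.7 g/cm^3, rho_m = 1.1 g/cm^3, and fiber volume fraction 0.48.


rho_c = rho_f*Vf + rho_m*(1-Vf) = 1.7*0.48 + 1.1*0.52 = 1.388 g/cm^3

1.388 g/cm^3


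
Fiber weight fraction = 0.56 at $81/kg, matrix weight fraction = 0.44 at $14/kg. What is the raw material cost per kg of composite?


Cost = cost_f*Wf + cost_m*Wm = 81*0.56 + 14*0.44 = $51.52/kg

$51.52/kg


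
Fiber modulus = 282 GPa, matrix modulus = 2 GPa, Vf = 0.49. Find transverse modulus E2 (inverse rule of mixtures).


1/E2 = Vf/Ef + (1-Vf)/Em = 0.49/282 + 0.51/2
E2 = 3.9 GPa

3.9 GPa


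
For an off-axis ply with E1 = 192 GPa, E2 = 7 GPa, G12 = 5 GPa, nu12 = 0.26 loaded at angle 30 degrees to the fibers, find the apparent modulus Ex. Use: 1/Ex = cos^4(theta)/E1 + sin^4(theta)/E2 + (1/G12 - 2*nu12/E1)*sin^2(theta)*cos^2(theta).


cos^4(30) = 0.5625, sin^4(30) = 0.0625, sin^2(30)*cos^2(30) = 0.1875
1/G12 - 2*nu12/E1 = 1/5 - 2*0.26/192 = 0.197292 GPa^-1
1/Ex = 0.5625/192 + 0.0625/7 + 0.197292*0.1875 = 0.0488504 GPa^-1
Ex = 20.47 GPa

20.47 GPa


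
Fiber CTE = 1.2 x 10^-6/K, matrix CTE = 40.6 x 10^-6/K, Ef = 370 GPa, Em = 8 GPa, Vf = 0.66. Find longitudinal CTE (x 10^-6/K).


E1 = Ef*Vf + Em*(1-Vf) = 246.92
alpha_1 = (alpha_f*Ef*Vf + alpha_m*Em*(1-Vf))/E1 = 1.63 x 10^-6/K

1.63 x 10^-6/K


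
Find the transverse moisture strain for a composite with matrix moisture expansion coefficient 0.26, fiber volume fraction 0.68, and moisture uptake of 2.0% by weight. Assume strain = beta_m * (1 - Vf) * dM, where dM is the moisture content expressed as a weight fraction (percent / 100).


dM = 2.0/100 = 0.02
strain = beta_m * (1-Vf) * dM = 0.26 * 0.32 * 0.02 = 0.001664

0.001664


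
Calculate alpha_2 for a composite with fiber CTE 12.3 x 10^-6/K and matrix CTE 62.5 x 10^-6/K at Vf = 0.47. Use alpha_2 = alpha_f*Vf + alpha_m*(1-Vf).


alpha_2 = alpha_f*Vf + alpha_m*(1-Vf) = 12.3*0.47 + 62.5*0.53 = 38.9 x 10^-6/K

38.9 x 10^-6/K


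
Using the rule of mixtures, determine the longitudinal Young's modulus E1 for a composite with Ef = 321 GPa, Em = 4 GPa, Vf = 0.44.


E1 = Ef*Vf + Em*(1-Vf) = 321*0.44 + 4*0.56 = 143.48 GPa

143.48 GPa


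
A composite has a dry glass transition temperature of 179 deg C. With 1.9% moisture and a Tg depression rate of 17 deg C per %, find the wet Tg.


Tg_wet = Tg_dry - k*moisture = 179 - 17*1.9 = 146.7 deg C

146.7 deg C


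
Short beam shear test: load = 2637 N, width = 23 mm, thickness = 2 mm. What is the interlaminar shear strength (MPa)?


ILSS = 3F/(4bh) = 3*2637/(4*23*2) = 42.99 MPa

42.99 MPa
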